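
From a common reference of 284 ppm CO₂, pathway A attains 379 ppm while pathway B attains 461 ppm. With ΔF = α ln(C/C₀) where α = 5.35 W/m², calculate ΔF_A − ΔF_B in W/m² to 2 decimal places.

ΔF_A − ΔF_B = -1.05 W/m²

ΔF_A = 5.35 ln(379/284) = 5.35 × 0.28856 = 1.5438 W/m².
ΔF_B = 5.35 ln(461/284) = 5.35 × 0.48442 = 2.5916 W/m².
Difference: 1.5438 − 2.5916 = -1.0478 W/m².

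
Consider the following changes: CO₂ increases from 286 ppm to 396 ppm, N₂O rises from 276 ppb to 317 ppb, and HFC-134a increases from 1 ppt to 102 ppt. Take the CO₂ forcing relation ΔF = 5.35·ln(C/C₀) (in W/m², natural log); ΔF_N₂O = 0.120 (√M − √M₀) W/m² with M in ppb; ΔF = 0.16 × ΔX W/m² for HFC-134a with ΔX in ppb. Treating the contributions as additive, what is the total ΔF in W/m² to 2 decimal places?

CO₂: 5.35 × ln(396/286) = 5.35 × ln(1.38462) = 5.35 × 0.32543 = 1.7411 W/m².
N₂O: 0.120 × (√317 − √276) = 0.120 × (17.8045 − 16.6132) = 0.120 × 1.1913 = 0.1430 W/m².
HFC-134a: Δ = 102 − 1 = 101 ppt = 0.101 ppb; ΔF = 0.16 × 0.101 = 0.0162 W/m².
Total ΔF = 1.7411 + 0.1430 + 0.0162 = 1.9003 W/m².

ΔF = 1.90 W/m²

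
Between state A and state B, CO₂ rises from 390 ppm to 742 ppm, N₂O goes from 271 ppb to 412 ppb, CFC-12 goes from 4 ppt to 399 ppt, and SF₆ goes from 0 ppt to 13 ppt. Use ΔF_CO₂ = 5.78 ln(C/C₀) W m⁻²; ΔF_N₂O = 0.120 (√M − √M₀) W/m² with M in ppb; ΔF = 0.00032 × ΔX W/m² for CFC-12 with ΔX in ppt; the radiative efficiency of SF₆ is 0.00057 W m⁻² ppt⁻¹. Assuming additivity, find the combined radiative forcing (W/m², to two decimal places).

CO₂: 5.78 × ln(742/390) = 5.78 × ln(1.90256) = 5.78 × 0.64320 = 3.7177 W/m².
N₂O: 0.120 × (√412 − √271) = 0.120 × (20.2978 − 16.4621) = 0.120 × 3.8357 = 0.4603 W/m².
CFC-12: ΔF = 0.00032 × (399 − 4) = 0.00032 × 395 = 0.1264 W/m².
SF₆: ΔF = 0.00057 × (13 − 0) = 0.00057 × 13 = 0.0074 W/m².
Total ΔF = 3.7177 + 0.4603 + 0.1264 + 0.0074 = 4.3118 W/m².

ΔF = 4.31 W/m²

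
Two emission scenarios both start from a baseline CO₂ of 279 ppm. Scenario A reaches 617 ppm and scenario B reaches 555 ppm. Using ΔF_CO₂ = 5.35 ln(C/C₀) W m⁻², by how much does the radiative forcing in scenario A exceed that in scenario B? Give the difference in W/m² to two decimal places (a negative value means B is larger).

ΔF_A − ΔF_B = 0.57 W/m²

ΔF_A = 5.35 ln(617/279) = 5.35 × 0.79366 = 4.2461 W/m².
ΔF_B = 5.35 ln(555/279) = 5.35 × 0.68776 = 3.6795 W/m².
Difference: 4.2461 − 3.6795 = 0.5666 W/m².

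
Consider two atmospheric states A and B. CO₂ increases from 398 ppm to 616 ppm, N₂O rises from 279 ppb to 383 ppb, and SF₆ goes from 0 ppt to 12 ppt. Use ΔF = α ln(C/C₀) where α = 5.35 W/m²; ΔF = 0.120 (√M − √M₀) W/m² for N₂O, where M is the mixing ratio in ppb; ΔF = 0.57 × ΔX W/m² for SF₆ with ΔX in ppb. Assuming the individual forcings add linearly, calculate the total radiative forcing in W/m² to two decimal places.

CO₂: 5.35 × ln(616/398) = 5.35 × ln(1.54774) = 5.35 × 0.43680 = 2.3369 W/m².
N₂O: 0.120 × (√383 − √279) = 0.120 × (19.5704 − 16.7033) = 0.120 × 2.8671 = 0.3441 W/m².
SF₆: Δ = 12 − 0 = 12 ppt = 0.012 ppb; ΔF = 0.57 × 0.012 = 0.0068 W/m².
Total ΔF = 2.3369 + 0.3441 + 0.0068 = 2.6878 W/m².

ΔF = 2.69 W/m²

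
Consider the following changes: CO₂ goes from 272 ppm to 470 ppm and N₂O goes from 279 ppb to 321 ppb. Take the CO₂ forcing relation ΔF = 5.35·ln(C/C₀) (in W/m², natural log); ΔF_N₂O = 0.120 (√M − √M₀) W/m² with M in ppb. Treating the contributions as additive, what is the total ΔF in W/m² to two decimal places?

CO₂: 5.35 × ln(470/272) = 5.35 × ln(1.72794) = 5.35 × 0.54693 = 2.9261 W/m².
N₂O: 0.120 × (√321 − √279) = 0.120 × (17.9165 − 16.7033) = 0.120 × 1.2132 = 0.1456 W/m².
Total ΔF = 2.9261 + 0.1456 = 3.0717 W/m².

ΔF = 3.07 W/m²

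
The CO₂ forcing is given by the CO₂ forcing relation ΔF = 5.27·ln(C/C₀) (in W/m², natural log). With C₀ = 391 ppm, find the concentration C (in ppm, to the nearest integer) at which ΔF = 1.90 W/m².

C ≈ 561 ppm

Set 5.27 ln(C/391) = 1.90, so ln(C/391) = 1.90/5.27 = 0.36053.
Then C/391 = e^0.36053 = 1.43409, giving C = 391 × 1.43409 = 560.73 ppm.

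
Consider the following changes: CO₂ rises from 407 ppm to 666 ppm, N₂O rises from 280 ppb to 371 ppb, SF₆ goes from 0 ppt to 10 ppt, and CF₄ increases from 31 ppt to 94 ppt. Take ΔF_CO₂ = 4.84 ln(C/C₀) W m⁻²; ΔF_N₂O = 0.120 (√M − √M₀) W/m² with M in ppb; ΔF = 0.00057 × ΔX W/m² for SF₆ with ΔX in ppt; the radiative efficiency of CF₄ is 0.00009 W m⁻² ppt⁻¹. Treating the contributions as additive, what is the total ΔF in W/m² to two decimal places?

CO₂: 4.84 × ln(666/407) = 4.84 × ln(1.63636) = 4.84 × 0.49247 = 2.3836 W/m².
N₂O: 0.120 × (√371 − √280) = 0.120 × (19.2614 − 16.7332) = 0.120 × 2.5282 = 0.3034 W/m².
SF₆: ΔF = 0.00057 × (10 − 0) = 0.00057 × 10 = 0.0057 W/m².
CF₄: ΔF = 0.00009 × (94 − 31) = 0.00009 × 63 = 0.0057 W/m².
Total ΔF = 2.3836 + 0.3034 + 0.0057 + 0.0057 = 2.6984 W/m².

ΔF = 2.70 W/m²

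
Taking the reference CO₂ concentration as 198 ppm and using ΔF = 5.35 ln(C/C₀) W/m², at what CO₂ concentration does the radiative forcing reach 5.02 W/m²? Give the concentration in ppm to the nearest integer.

Set 5.35 ln(C/198) = 5.02, so ln(C/198) = 5.02/5.35 = 0.93832.
Then C/198 = e^0.93832 = 2.55568, giving C = 198 × 2.55568 = 506.02 ppm.

C ≈ 506 ppm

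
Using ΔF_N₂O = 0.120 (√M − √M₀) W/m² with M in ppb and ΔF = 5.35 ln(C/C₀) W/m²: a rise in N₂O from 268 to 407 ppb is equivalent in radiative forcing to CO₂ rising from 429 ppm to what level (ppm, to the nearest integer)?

N₂O forcing: 0.120 × (√407 − √268) = 0.120 × (20.1742 − 16.3707) = 0.120 × 3.8035 = 0.45642 W/m².
Set 5.35 ln(C/429) = 0.45642: ln(C/429) = 0.45642/5.35 = 0.08531, so C = 429 × e^0.08531 = 429 × 1.08905 = 467.20 ppm.

C ≈ 467 ppm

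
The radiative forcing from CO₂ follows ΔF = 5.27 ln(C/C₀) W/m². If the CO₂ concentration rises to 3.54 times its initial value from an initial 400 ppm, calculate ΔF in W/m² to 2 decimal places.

ΔF = 6.66 W/m²

ΔF = 5.27 × ln(3.54) = 5.27 × 1.26413 = 6.6620 W/m².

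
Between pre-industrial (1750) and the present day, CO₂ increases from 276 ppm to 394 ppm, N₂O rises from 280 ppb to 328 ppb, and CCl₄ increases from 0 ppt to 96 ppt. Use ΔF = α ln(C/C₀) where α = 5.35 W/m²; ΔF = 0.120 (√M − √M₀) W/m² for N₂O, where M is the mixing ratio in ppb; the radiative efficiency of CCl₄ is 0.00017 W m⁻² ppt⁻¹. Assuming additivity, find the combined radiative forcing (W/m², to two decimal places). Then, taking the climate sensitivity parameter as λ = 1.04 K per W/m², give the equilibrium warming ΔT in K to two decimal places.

CO₂: 5.35 × ln(394/276) = 5.35 × ln(1.42754) = 5.35 × 0.35595 = 1.9043 W/m².
N₂O: 0.120 × (√328 − √280) = 0.120 × (18.1108 − 16.7332) = 0.120 × 1.3776 = 0.1653 W/m².
CCl₄: ΔF = 0.00017 × (96 − 0) = 0.00017 × 96 = 0.0163 W/m².
Total ΔF = 1.9043 + 0.1653 + 0.0163 = 2.0859 W/m².
ΔT = λ ΔF = 1.04 × 2.09 = 2.1736 K.

ΔF = 2.09 W/m²; ΔT = 2.17 K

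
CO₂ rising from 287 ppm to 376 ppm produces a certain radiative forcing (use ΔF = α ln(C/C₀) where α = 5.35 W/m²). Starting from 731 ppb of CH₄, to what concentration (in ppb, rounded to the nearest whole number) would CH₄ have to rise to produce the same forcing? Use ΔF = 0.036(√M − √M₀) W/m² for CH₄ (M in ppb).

CO₂ forcing: 5.35 × ln(376/287) = 5.35 × 0.270107 = 1.44507 W/m².
Set 0.036(√M − √731) = 1.44507: √M = 1.44507/0.036 + √731 = 40.1408 + 27.0370 = 67.1778.
M = (67.1778)² = 4512.86 ppb.

M ≈ 4513 ppb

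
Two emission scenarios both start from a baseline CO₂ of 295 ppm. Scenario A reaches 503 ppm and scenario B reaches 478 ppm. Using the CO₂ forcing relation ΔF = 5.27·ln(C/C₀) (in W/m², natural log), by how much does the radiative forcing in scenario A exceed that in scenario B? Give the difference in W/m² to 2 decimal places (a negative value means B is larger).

ΔF_A − ΔF_B = 0.27 W/m²

ΔF_A = 5.27 ln(503/295) = 5.27 × 0.53361 = 2.8121 W/m².
ΔF_B = 5.27 ln(478/295) = 5.27 × 0.48264 = 2.5435 W/m².
Difference: 2.8121 − 2.5435 = 0.2686 W/m².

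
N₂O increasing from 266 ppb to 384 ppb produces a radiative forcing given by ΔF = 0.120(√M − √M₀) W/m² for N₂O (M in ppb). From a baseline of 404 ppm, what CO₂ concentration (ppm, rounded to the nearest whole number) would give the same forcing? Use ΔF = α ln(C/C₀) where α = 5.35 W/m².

N₂O forcing: 0.120 × (√384 − √266) = 0.120 × (19.5959 − 16.3095) = 0.120 × 3.2864 = 0.39437 W/m².
Set 5.35 ln(C/404) = 0.39437: ln(C/404) = 0.39437/5.35 = 0.07371, so C = 404 × e^0.07371 = 404 × 1.07649 = 434.90 ppm.

C ≈ 435 ppm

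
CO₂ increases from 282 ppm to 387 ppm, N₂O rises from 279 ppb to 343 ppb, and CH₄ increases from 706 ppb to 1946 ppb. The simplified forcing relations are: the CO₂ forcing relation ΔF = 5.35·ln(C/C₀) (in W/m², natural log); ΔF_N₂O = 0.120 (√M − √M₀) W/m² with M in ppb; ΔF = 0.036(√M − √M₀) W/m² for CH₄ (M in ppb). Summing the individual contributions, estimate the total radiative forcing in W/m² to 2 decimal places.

CO₂: 5.35 × ln(387/282) = 5.35 × ln(1.37234) = 5.35 × 0.31652 = 1.6934 W/m².
N₂O: 0.120 × (√343 − √279) = 0.120 × (18.5203 − 16.7033) = 0.120 × 1.8170 = 0.2180 W/m².
CH₄: 0.036 × (√1946 − √706) = 0.036 × (44.1135 − 26.5707) = 0.036 × 17.5428 = 0.6315 W/m².
Total ΔF = 1.6934 + 0.2180 + 0.6315 = 2.5429 W/m².

ΔF = 2.54 W/m²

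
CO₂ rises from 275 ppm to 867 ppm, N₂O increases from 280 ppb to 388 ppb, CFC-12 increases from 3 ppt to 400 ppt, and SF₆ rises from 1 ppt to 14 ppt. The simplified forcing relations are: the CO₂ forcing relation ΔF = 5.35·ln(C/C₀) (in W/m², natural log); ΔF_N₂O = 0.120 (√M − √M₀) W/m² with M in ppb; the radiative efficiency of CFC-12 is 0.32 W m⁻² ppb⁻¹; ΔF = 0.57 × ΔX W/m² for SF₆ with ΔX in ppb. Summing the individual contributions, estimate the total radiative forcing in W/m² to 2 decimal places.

ΔF = 6.63 W/m²

CO₂: 5.35 × ln(867/275) = 5.35 × ln(3.15273) = 5.35 × 1.14827 = 6.1432 W/m².
N₂O: 0.120 × (√388 − √280) = 0.120 × (19.6977 − 16.7332) = 0.120 × 2.9645 = 0.3557 W/m².
CFC-12: Δ = 400 − 3 = 397 ppt = 0.397 ppb; ΔF = 0.32 × 0.397 = 0.1270 W/m².
SF₆: Δ = 14 − 1 = 13 ppt = 0.013 ppb; ΔF = 0.57 × 0.013 = 0.0074 W/m².
Total ΔF = 6.1432 + 0.3557 + 0.1270 + 0.0074 = 6.6333 W/m².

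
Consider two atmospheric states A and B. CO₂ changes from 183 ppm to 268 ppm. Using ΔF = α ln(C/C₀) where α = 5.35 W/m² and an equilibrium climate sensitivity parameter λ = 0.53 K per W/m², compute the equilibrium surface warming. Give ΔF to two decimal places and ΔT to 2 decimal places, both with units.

ΔF = 2.04 W/m²; ΔT = 1.08 K

CO₂: 5.35 × ln(268/183) = 5.35 × ln(1.46448) = 5.35 × 0.38150 = 2.0410 W/m².
ΔT = λ ΔF = 0.53 × 2.04 = 1.0812 K.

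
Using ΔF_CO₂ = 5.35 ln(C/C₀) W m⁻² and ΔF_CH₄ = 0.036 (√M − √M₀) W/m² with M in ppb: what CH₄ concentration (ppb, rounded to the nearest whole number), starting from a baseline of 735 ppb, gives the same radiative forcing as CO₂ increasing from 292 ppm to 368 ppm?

M ≈ 3781 ppb

CO₂ forcing: 5.35 × ln(368/292) = 5.35 × 0.231329 = 1.23761 W/m².
Set 0.036(√M − √735) = 1.23761: √M = 1.23761/0.036 + √735 = 34.3781 + 27.1109 = 61.4890.
M = (61.4890)² = 3780.90 ppb.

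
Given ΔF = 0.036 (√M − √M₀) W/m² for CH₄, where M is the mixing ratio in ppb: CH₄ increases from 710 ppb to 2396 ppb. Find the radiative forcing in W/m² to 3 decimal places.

ΔF = 0.803 W/m²

CH₄: 0.036 × (√2396 − √710) = 0.036 × (48.9490 − 26.6458) = 0.036 × 22.3032 = 0.8029 W/m².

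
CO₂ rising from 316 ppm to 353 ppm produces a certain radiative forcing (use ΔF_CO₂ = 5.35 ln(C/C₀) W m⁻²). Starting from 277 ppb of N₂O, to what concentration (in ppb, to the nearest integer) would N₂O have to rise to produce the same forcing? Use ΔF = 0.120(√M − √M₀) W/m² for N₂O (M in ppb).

M ≈ 466 ppb

CO₂ forcing: 5.35 × ln(353/316) = 5.35 × 0.110726 = 0.59238 W/m².
Set 0.120(√M − √277) = 0.59238: √M = 0.59238/0.120 + √277 = 4.9365 + 16.6433 = 21.5798.
M = (21.5798)² = 465.69 ppb.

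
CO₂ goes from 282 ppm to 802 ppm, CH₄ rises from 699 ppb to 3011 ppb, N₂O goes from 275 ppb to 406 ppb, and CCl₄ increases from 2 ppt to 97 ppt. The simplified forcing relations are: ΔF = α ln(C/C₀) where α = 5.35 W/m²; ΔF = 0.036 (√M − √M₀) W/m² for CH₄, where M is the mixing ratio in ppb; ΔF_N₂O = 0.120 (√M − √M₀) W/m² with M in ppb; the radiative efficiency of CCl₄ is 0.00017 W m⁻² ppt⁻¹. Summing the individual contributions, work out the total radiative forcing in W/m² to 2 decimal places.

CO₂: 5.35 × ln(802/282) = 5.35 × ln(2.84397) = 5.35 × 1.04520 = 5.5918 W/m².
CH₄: 0.036 × (√3011 − √699) = 0.036 × (54.8726 − 26.4386) = 0.036 × 28.4340 = 1.0236 W/m².
N₂O: 0.120 × (√406 − √275) = 0.120 × (20.1494 − 16.5831) = 0.120 × 3.5663 = 0.4280 W/m².
CCl₄: ΔF = 0.00017 × (97 − 2) = 0.00017 × 95 = 0.0162 W/m².
Total ΔF = 5.5918 + 1.0236 + 0.4280 + 0.0162 = 7.0596 W/m².

ΔF = 7.06 W/m²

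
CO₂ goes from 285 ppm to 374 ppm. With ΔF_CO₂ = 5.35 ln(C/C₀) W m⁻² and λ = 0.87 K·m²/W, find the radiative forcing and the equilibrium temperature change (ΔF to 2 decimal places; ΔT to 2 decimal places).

ΔF = 1.45 W/m²; ΔT = 1.26 K

CO₂: 5.35 × ln(374/285) = 5.35 × ln(1.31228) = 5.35 × 0.27177 = 1.4540 W/m².
ΔT = λ ΔF = 0.87 × 1.45 = 1.2615 K.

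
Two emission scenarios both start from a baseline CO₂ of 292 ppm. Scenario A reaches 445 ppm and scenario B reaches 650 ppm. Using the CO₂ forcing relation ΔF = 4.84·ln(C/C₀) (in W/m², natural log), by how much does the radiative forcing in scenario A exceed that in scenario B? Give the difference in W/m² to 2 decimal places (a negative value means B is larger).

ΔF_A = 4.84 ln(445/292) = 4.84 × 0.42132 = 2.0392 W/m².
ΔF_B = 4.84 ln(650/292) = 4.84 × 0.80022 = 3.8731 W/m².
Difference: 2.0392 − 3.8731 = -1.8339 W/m².

ΔF_A − ΔF_B = -1.83 W/m²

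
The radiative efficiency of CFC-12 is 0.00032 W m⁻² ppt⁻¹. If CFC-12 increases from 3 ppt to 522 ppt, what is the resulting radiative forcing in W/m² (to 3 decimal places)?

ΔF = 0.166 W/m²

CFC-12: ΔF = 0.00032 × (522 − 3) = 0.00032 × 519 = 0.1661 W/m².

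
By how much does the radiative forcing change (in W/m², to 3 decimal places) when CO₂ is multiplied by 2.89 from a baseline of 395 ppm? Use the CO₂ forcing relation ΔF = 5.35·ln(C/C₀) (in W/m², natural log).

ΔF = 5.678 W/m²

Because the forcing depends only on the ratio C/C₀, the initial concentration does not enter.
ΔF = 5.35 × ln(2.89) = 5.35 × 1.06126 = 5.6777 W/m².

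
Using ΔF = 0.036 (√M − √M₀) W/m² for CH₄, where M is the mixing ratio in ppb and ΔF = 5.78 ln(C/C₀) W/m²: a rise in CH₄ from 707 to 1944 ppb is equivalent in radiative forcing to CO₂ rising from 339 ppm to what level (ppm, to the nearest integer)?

CH₄ forcing: 0.036 × (√1944 − √707) = 0.036 × (44.0908 − 26.5895) = 0.036 × 17.5013 = 0.63005 W/m².
Set 5.78 ln(C/339) = 0.63005: ln(C/339) = 0.63005/5.78 = 0.10901, so C = 339 × e^0.10901 = 339 × 1.11517 = 378.04 ppm.

C ≈ 378 ppm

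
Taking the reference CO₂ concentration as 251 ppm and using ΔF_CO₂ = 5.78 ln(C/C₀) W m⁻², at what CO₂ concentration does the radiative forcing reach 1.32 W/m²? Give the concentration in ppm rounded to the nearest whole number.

Set 5.78 ln(C/251) = 1.32, so ln(C/251) = 1.32/5.78 = 0.22837.
Then C/251 = e^0.22837 = 1.25655, giving C = 251 × 1.25655 = 315.39 ppm.

C ≈ 315 ppm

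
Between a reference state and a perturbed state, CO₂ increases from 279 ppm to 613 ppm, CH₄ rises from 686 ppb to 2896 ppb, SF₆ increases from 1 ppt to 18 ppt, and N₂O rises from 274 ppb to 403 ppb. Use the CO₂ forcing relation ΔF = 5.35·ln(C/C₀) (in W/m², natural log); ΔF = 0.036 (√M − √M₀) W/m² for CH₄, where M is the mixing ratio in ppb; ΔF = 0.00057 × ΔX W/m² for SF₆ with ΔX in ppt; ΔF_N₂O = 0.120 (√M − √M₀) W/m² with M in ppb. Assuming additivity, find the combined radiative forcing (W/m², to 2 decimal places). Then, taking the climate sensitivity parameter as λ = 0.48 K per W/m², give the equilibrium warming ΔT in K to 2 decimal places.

ΔF = 5.64 W/m²; ΔT = 2.71 K

CO₂: 5.35 × ln(613/279) = 5.35 × ln(2.19713) = 5.35 × 0.78715 = 4.2113 W/m².
CH₄: 0.036 × (√2896 − √686) = 0.036 × (53.8145 − 26.1916) = 0.036 × 27.6229 = 0.9944 W/m².
SF₆: ΔF = 0.00057 × (18 − 1) = 0.00057 × 17 = 0.0097 W/m².
N₂O: 0.120 × (√403 − √274) = 0.120 × (20.0749 − 16.5529) = 0.120 × 3.5220 = 0.4226 W/m².
Total ΔF = 4.2113 + 0.9944 + 0.0097 + 0.4226 = 5.6380 W/m².
ΔT = λ ΔF = 0.48 × 5.64 = 2.7072 K.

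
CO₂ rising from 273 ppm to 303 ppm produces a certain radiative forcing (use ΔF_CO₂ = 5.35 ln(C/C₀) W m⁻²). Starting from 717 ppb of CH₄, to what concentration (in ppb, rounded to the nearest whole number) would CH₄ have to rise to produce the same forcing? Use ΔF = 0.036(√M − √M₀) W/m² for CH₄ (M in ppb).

M ≈ 1787 ppb

CO₂ forcing: 5.35 × ln(303/273) = 5.35 × 0.104261 = 0.55780 W/m².
Set 0.036(√M − √717) = 0.55780: √M = 0.55780/0.036 + √717 = 15.4944 + 26.7769 = 42.2713.
M = (42.2713)² = 1786.86 ppb.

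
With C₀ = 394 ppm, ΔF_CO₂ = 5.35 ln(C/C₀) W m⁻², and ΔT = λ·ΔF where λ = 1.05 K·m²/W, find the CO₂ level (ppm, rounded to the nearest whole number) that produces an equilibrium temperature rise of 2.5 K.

C ≈ 615 ppm

Required forcing: ΔF = ΔT/λ = 2.5/1.05 = 2.3810 W/m².
Then ln(C/394) = ΔF/5.35 = 2.3810/5.35 = 0.44505.
So C = 394 × e^0.44505 = 394 × 1.56057 = 614.86 ppm.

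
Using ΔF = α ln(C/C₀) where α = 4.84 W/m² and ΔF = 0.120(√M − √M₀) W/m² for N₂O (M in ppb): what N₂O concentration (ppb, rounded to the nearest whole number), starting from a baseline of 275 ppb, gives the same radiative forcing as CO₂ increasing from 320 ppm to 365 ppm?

CO₂ forcing: 4.84 × ln(365/320) = 4.84 × 0.131576 = 0.63683 W/m².
Set 0.120(√M − √275) = 0.63683: √M = 0.63683/0.120 + √275 = 5.3069 + 16.5831 = 21.8900.
M = (21.8900)² = 479.17 ppb.

M ≈ 479 ppb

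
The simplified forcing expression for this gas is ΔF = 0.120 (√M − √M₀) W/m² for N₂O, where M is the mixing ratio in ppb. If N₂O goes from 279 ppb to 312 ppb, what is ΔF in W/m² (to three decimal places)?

ΔF = 0.115 W/m²

N₂O: 0.120 × (√312 − √279) = 0.120 × (17.6635 − 16.7033) = 0.120 × 0.9602 = 0.1152 W/m².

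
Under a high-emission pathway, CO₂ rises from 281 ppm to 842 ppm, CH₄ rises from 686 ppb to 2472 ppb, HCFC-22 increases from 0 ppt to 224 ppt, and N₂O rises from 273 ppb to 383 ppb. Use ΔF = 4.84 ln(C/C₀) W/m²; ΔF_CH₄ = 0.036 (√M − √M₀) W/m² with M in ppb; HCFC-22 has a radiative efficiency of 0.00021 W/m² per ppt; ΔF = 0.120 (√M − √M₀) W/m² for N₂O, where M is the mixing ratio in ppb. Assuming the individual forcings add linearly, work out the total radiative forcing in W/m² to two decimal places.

ΔF = 6.57 W/m²

CO₂: 4.84 × ln(842/281) = 4.84 × ln(2.99644) = 4.84 × 1.09742 = 5.3115 W/m².
CH₄: 0.036 × (√2472 − √686) = 0.036 × (49.7192 − 26.1916) = 0.036 × 23.5276 = 0.8470 W/m².
HCFC-22: ΔF = 0.00021 × (224 − 0) = 0.00021 × 224 = 0.0470 W/m².
N₂O: 0.120 × (√383 − √273) = 0.120 × (19.5704 − 16.5227) = 0.120 × 3.0477 = 0.3657 W/m².
Total ΔF = 5.3115 + 0.8470 + 0.0470 + 0.3657 = 6.5712 W/m².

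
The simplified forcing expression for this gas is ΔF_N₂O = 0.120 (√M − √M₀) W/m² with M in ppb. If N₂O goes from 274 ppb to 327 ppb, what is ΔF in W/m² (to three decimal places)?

N₂O: 0.120 × (√327 − √274) = 0.120 × (18.0831 − 16.5529) = 0.120 × 1.5302 = 0.1836 W/m².

ΔF = 0.184 W/m²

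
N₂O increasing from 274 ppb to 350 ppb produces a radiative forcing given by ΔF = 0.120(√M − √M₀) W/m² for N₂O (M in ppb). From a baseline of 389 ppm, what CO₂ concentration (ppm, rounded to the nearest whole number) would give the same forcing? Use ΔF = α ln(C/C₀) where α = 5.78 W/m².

C ≈ 407 ppm

N₂O forcing: 0.120 × (√350 − √274) = 0.120 × (18.7083 − 16.5529) = 0.120 × 2.1554 = 0.25865 W/m².
Set 5.78 ln(C/389) = 0.25865: ln(C/389) = 0.25865/5.78 = 0.04475, so C = 389 × e^0.04475 = 389 × 1.04577 = 406.80 ppm.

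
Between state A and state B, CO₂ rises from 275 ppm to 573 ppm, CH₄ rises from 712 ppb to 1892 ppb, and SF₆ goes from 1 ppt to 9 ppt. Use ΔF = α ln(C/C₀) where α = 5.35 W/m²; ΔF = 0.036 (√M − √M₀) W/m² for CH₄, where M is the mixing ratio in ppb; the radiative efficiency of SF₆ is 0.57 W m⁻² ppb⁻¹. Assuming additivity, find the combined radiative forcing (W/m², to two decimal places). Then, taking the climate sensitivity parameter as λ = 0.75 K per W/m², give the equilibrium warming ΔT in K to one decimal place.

CO₂: 5.35 × ln(573/275) = 5.35 × ln(2.08364) = 5.35 × 0.73412 = 3.9275 W/m².
CH₄: 0.036 × (√1892 − √712) = 0.036 × (43.4971 − 26.6833) = 0.036 × 16.8138 = 0.6053 W/m².
SF₆: Δ = 9 − 1 = 8 ppt = 0.008 ppb; ΔF = 0.57 × 0.008 = 0.0046 W/m².
Total ΔF = 3.9275 + 0.6053 + 0.0046 = 4.5374 W/m².
ΔT = λ ΔF = 0.75 × 4.54 = 3.4050 K.

ΔF = 4.54 W/m²; ΔT = 3.4 K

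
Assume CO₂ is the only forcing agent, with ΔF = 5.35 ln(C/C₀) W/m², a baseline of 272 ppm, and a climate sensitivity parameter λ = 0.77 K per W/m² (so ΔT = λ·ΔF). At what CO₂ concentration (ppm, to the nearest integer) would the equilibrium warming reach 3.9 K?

Required forcing: ΔF = ΔT/λ = 3.9/0.77 = 5.0649 W/m².
Then ln(C/272) = ΔF/5.35 = 5.0649/5.35 = 0.94671.
So C = 272 × e^0.94671 = 272 × 2.57722 = 701.00 ppm.

C ≈ 701 ppm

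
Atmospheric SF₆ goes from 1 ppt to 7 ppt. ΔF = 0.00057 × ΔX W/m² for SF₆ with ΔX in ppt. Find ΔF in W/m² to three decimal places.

ΔF = 0.003 W/m²

SF₆: ΔF = 0.00057 × (7 − 1) = 0.00057 × 6 = 0.0034 W/m².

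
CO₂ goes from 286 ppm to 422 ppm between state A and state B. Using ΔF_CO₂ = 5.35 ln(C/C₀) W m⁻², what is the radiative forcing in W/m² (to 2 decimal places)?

CO₂ absorption bands are partially saturated, so forcing scales with the logarithm of the concentration ratio.
CO₂: 5.35 × ln(422/286) = 5.35 × ln(1.47552) = 5.35 × 0.38901 = 2.0812 W/m².

ΔF = 2.08 W/m²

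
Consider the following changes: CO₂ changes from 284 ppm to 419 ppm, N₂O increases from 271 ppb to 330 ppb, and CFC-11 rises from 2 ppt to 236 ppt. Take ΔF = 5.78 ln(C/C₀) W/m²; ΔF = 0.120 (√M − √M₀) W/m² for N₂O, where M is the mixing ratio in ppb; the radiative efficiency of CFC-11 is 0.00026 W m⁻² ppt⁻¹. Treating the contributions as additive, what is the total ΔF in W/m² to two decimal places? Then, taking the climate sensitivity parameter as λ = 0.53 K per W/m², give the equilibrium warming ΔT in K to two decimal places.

CO₂: 5.78 × ln(419/284) = 5.78 × ln(1.47535) = 5.78 × 0.38890 = 2.2478 W/m².
N₂O: 0.120 × (√330 − √271) = 0.120 × (18.1659 − 16.4621) = 0.120 × 1.7038 = 0.2045 W/m².
CFC-11: ΔF = 0.00026 × (236 − 2) = 0.00026 × 234 = 0.0608 W/m².
Total ΔF = 2.2478 + 0.2045 + 0.0608 = 2.5131 W/m².
ΔT = λ ΔF = 0.53 × 2.51 = 1.3303 K.

ΔF = 2.51 W/m²; ΔT = 1.33 K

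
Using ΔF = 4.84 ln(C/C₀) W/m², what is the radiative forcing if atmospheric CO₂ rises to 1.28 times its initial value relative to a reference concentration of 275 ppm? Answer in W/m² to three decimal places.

ΔF = 4.84 × ln(1.28) = 4.84 × 0.24686 = 1.1948 W/m².

ΔF = 1.195 W/m²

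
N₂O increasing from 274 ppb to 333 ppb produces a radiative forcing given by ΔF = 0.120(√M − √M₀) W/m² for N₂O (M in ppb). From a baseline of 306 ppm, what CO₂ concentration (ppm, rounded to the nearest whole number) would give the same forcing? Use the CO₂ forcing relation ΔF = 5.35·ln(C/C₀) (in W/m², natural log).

C ≈ 318 ppm

N₂O forcing: 0.120 × (√333 − √274) = 0.120 × (18.2483 − 16.5529) = 0.120 × 1.6954 = 0.20345 W/m².
Set 5.35 ln(C/306) = 0.20345: ln(C/306) = 0.20345/5.35 = 0.03803, so C = 306 × e^0.03803 = 306 × 1.03876 = 317.86 ppm.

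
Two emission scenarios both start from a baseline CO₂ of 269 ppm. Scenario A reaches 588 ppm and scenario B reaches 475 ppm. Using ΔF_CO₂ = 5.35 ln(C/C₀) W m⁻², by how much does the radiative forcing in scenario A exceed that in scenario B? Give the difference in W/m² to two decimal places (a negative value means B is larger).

ΔF_A − ΔF_B = 1.14 W/m²

ΔF_A = 5.35 ln(588/269) = 5.35 × 0.78202 = 4.1838 W/m².
ΔF_B = 5.35 ln(475/269) = 5.35 × 0.56860 = 3.0420 W/m².
Difference: 4.1838 − 3.0420 = 1.1418 W/m².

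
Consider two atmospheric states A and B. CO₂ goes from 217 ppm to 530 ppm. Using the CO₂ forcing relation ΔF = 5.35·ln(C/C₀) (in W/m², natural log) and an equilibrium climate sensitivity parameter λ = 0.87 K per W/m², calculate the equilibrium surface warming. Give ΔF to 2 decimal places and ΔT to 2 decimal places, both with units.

CO₂: 5.35 × ln(530/217) = 5.35 × ln(2.44240) = 5.35 × 0.89298 = 4.7774 W/m².
ΔT = λ ΔF = 0.87 × 4.78 = 4.1586 K.

ΔF = 4.78 W/m²; ΔT = 4.16 K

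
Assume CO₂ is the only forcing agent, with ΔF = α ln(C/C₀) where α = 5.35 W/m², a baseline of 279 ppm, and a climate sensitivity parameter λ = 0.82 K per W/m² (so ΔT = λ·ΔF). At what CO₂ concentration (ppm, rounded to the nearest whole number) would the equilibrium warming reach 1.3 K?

Required forcing: ΔF = ΔT/λ = 1.3/0.82 = 1.5854 W/m².
Then ln(C/279) = ΔF/5.35 = 1.5854/5.35 = 0.29634.
So C = 279 × e^0.29634 = 279 × 1.34493 = 375.24 ppm.

C ≈ 375 ppm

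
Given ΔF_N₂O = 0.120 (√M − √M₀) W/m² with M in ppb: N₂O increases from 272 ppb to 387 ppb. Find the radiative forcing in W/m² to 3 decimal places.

ΔF = 0.382 W/m²

N₂O: 0.120 × (√387 − √272) = 0.120 × (19.6723 − 16.4924) = 0.120 × 3.1799 = 0.3816 W/m².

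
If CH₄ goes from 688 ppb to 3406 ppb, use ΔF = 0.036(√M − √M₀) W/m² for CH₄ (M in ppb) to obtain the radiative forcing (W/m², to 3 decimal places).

CH₄: 0.036 × (√3406 − √688) = 0.036 × (58.3609 − 26.2298) = 0.036 × 32.1311 = 1.1567 W/m².

ΔF = 1.157 W/m²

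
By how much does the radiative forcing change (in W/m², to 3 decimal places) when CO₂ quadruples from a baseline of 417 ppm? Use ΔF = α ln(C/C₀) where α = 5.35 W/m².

ΔF = 5.35 × ln(4) = 5.35 × 1.38629 = 7.4167 W/m².

ΔF = 7.417 W/m²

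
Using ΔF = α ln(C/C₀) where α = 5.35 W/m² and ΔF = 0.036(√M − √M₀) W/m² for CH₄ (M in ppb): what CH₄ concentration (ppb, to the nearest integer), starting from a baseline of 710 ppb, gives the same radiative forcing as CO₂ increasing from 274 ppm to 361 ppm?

CO₂ forcing: 5.35 × ln(361/274) = 5.35 × 0.275750 = 1.47526 W/m².
Set 0.036(√M − √710) = 1.47526: √M = 1.47526/0.036 + √710 = 40.9794 + 26.6458 = 67.6252.
M = (67.6252)² = 4573.17 ppb.

M ≈ 4573 ppb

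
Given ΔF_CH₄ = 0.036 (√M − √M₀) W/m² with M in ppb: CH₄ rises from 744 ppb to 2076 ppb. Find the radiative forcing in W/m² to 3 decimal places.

ΔF = 0.658 W/m²

CH₄: 0.036 × (√2076 − √744) = 0.036 × (45.5631 − 27.2764) = 0.036 × 18.2867 = 0.6583 W/m².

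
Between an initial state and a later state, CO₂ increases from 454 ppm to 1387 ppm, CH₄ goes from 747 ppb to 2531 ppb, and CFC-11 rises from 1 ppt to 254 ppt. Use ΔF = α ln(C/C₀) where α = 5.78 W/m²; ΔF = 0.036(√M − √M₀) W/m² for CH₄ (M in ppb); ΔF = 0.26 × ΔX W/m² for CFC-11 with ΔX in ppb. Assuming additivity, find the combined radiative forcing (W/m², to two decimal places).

CO₂: 5.78 × ln(1387/454) = 5.78 × ln(3.05507) = 5.78 × 1.11680 = 6.4551 W/m².
CH₄: 0.036 × (√2531 − √747) = 0.036 × (50.3090 − 27.3313) = 0.036 × 22.9777 = 0.8272 W/m².
CFC-11: Δ = 254 − 1 = 253 ppt = 0.253 ppb; ΔF = 0.26 × 0.253 = 0.0658 W/m².
Total ΔF = 6.4551 + 0.8272 + 0.0658 = 7.3481 W/m².

ΔF = 7.35 W/m²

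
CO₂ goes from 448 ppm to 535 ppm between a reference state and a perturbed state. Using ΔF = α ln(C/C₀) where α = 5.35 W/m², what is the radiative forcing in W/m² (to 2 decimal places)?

ΔF = 0.95 W/m²

CO₂: 5.35 × ln(535/448) = 5.35 × ln(1.19420) = 5.35 × 0.17748 = 0.9495 W/m².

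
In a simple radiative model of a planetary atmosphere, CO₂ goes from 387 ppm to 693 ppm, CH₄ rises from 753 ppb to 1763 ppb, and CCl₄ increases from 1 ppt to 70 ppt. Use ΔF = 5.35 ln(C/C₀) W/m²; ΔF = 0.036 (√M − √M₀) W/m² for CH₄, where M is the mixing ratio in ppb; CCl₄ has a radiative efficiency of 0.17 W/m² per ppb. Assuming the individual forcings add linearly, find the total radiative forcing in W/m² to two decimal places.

CO₂: 5.35 × ln(693/387) = 5.35 × ln(1.79070) = 5.35 × 0.58261 = 3.1170 W/m².
CH₄: 0.036 × (√1763 − √753) = 0.036 × (41.9881 − 27.4408) = 0.036 × 14.5473 = 0.5237 W/m².
CCl₄: Δ = 70 − 1 = 69 ppt = 0.069 ppb; ΔF = 0.17 × 0.069 = 0.0117 W/m².
Total ΔF = 3.1170 + 0.5237 + 0.0117 = 3.6524 W/m².

ΔF = 3.65 W/m²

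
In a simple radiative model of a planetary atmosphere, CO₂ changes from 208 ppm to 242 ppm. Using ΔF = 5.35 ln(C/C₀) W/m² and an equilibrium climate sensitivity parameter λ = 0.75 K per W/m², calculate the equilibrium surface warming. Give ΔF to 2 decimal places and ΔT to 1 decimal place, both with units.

CO₂: 5.35 × ln(242/208) = 5.35 × ln(1.16346) = 5.35 × 0.15140 = 0.8100 W/m².
ΔT = λ ΔF = 0.75 × 0.81 = 0.6075 K.

ΔF = 0.81 W/m²; ΔT = 0.6 K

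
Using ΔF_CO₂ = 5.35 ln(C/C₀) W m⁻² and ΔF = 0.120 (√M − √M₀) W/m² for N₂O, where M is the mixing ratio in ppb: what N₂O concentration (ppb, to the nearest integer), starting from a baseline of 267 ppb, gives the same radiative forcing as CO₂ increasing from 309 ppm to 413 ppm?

CO₂ forcing: 5.35 × ln(413/309) = 5.35 × 0.290106 = 1.55207 W/m².
Set 0.120(√M − √267) = 1.55207: √M = 1.55207/0.120 + √267 = 12.9339 + 16.3401 = 29.2740.
M = (29.2740)² = 856.97 ppb.

M ≈ 857 ppb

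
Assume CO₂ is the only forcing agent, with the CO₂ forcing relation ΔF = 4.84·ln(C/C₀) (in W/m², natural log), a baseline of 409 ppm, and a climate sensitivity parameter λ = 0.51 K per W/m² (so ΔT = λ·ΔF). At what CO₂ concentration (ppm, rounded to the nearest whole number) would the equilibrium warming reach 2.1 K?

Required forcing: ΔF = ΔT/λ = 2.1/0.51 = 4.1176 W/m².
Then ln(C/409) = ΔF/4.84 = 4.1176/4.84 = 0.85074.
So C = 409 × e^0.85074 = 409 × 2.34138 = 957.62 ppm.

C ≈ 958 ppm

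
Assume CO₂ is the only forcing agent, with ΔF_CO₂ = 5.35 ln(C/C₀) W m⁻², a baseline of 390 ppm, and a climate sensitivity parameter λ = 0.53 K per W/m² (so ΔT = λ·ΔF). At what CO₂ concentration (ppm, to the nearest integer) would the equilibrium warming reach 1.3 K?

Required forcing: ΔF = ΔT/λ = 1.3/0.53 = 2.4528 W/m².
Then ln(C/390) = ΔF/5.35 = 2.4528/5.35 = 0.45847.
So C = 390 × e^0.45847 = 390 × 1.58165 = 616.84 ppm.

C ≈ 617 ppm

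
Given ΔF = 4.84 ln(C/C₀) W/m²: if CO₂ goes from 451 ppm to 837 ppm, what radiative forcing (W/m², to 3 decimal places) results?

CO₂ absorption bands are partially saturated, so forcing scales with the logarithm of the concentration ratio.
CO₂: 4.84 × ln(837/451) = 4.84 × ln(1.85588) = 4.84 × 0.61836 = 2.9929 W/m².

ΔF = 2.993 W/m²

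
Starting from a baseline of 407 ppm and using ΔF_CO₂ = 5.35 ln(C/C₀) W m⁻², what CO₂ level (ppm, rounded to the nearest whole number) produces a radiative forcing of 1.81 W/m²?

Set 5.35 ln(C/407) = 1.81, so ln(C/407) = 1.81/5.35 = 0.33832.
Then C/407 = e^0.33832 = 1.40259, giving C = 407 × 1.40259 = 570.85 ppm.

C ≈ 571 ppm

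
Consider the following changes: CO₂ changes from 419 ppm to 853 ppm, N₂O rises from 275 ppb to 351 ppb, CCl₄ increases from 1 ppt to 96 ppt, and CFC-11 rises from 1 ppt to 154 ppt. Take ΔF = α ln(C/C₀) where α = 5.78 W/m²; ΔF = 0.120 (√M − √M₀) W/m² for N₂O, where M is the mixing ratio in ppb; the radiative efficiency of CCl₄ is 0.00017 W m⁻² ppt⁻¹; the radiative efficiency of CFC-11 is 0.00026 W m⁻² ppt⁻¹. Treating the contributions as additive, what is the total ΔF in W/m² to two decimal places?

CO₂: 5.78 × ln(853/419) = 5.78 × ln(2.03580) = 5.78 × 0.71089 = 4.1089 W/m².
N₂O: 0.120 × (√351 − √275) = 0.120 × (18.7350 − 16.5831) = 0.120 × 2.1519 = 0.2582 W/m².
CCl₄: ΔF = 0.00017 × (96 − 1) = 0.00017 × 95 = 0.0162 W/m².
CFC-11: ΔF = 0.00026 × (154 − 1) = 0.00026 × 153 = 0.0398 W/m².
Total ΔF = 4.1089 + 0.2582 + 0.0162 + 0.0398 = 4.4231 W/m².

ΔF = 4.42 W/m²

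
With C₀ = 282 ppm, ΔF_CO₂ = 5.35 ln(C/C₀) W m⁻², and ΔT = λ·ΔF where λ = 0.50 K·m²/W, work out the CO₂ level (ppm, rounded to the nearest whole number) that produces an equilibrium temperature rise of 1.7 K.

Required forcing: ΔF = ΔT/λ = 1.7/0.50 = 3.4000 W/m².
Then ln(C/282) = ΔF/5.35 = 3.4000/5.35 = 0.63551.
So C = 282 × e^0.63551 = 282 × 1.88798 = 532.41 ppm.

C ≈ 532 ppm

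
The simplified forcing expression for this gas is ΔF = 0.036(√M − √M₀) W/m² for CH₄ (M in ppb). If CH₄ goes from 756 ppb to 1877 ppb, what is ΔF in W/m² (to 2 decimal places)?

CH₄: 0.036 × (√1877 − √756) = 0.036 × (43.3244 − 27.4955) = 0.036 × 15.8289 = 0.5698 W/m².

ΔF = 0.57 W/m²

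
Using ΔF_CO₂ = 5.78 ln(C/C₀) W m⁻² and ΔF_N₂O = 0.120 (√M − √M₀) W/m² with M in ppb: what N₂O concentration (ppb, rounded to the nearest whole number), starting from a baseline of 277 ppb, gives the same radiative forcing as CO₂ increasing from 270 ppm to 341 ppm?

M ≈ 778 ppb

CO₂ forcing: 5.78 × ln(341/270) = 5.78 × 0.233461 = 1.34940 W/m².
Set 0.120(√M − √277) = 1.34940: √M = 1.34940/0.120 + √277 = 11.2450 + 16.6433 = 27.8883.
M = (27.8883)² = 777.76 ppb.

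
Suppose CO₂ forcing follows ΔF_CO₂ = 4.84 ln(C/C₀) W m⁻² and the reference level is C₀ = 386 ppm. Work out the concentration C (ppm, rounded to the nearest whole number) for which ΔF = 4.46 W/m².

C ≈ 970 ppm

Set 4.84 ln(C/386) = 4.46, so ln(C/386) = 4.46/4.84 = 0.92149.
Then C/386 = e^0.92149 = 2.51303, giving C = 386 × 2.51303 = 970.03 ppm.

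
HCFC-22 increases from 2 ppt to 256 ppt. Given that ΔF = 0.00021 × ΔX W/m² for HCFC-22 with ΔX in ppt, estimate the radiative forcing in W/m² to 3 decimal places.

ΔF = 0.053 W/m²

HCFC-22: ΔF = 0.00021 × (256 − 2) = 0.00021 × 254 = 0.0533 W/m².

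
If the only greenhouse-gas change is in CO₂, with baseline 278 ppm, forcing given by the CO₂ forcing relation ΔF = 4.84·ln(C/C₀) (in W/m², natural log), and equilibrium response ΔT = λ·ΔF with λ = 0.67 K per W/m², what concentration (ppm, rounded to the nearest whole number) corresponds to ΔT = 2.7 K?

C ≈ 639 ppm

Required forcing: ΔF = ΔT/λ = 2.7/0.67 = 4.0299 W/m².
Then ln(C/278) = ΔF/4.84 = 4.0299/4.84 = 0.83262.
So C = 278 × e^0.83262 = 278 × 2.29934 = 639.22 ppm.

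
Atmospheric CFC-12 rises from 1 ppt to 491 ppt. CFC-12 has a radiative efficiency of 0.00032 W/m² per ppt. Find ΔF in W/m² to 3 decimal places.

CFC-12: ΔF = 0.00032 × (491 − 1) = 0.00032 × 490 = 0.1568 W/m².

ΔF = 0.157 W/m²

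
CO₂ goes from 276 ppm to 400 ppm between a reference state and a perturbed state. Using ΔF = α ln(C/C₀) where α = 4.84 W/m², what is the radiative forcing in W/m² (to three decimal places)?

CO₂ absorption bands are partially saturated, so forcing scales with the logarithm of the concentration ratio.
CO₂: 4.84 × ln(400/276) = 4.84 × ln(1.44928) = 4.84 × 0.37107 = 1.7960 W/m².

ΔF = 1.796 W/m²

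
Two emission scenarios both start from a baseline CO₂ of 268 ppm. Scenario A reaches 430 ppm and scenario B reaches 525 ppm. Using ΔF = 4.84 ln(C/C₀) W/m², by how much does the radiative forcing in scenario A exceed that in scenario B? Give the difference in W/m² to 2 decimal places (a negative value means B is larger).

ΔF_A = 4.84 ln(430/268) = 4.84 × 0.47280 = 2.2884 W/m².
ΔF_B = 4.84 ln(525/268) = 4.84 × 0.67241 = 3.2545 W/m².
Difference: 2.2884 − 3.2545 = -0.9661 W/m².

ΔF_A − ΔF_B = -0.97 W/m²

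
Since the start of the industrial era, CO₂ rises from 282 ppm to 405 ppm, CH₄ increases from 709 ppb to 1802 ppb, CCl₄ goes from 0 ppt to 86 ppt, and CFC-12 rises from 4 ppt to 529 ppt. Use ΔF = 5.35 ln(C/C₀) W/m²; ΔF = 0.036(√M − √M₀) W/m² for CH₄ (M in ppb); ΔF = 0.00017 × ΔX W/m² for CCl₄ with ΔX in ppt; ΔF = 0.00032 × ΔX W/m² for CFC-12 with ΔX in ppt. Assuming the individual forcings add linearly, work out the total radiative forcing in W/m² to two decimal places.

ΔF = 2.69 W/m²

CO₂: 5.35 × ln(405/282) = 5.35 × ln(1.43617) = 5.35 × 0.36198 = 1.9366 W/m².
CH₄: 0.036 × (√1802 − √709) = 0.036 × (42.4500 − 26.6271) = 0.036 × 15.8229 = 0.5696 W/m².
CCl₄: ΔF = 0.00017 × (86 − 0) = 0.00017 × 86 = 0.0146 W/m².
CFC-12: ΔF = 0.00032 × (529 − 4) = 0.00032 × 525 = 0.1680 W/m².
Total ΔF = 1.9366 + 0.5696 + 0.0146 + 0.1680 = 2.6888 W/m².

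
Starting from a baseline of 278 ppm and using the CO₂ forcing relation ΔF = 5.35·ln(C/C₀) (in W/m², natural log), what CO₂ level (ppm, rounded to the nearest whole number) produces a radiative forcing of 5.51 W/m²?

Set 5.35 ln(C/278) = 5.51, so ln(C/278) = 5.51/5.35 = 1.02991.
Then C/278 = e^1.02991 = 2.80081, giving C = 278 × 2.80081 = 778.63 ppm.

C ≈ 779 ppm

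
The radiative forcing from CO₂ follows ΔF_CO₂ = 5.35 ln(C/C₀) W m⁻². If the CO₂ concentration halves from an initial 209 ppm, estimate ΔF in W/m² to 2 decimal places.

ΔF = 5.35 × ln(0.5) = 5.35 × -0.69315 = -3.7084 W/m².

ΔF = -3.71 W/m²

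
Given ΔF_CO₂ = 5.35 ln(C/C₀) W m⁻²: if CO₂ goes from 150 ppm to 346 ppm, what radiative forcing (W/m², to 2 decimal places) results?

CO₂: 5.35 × ln(346/150) = 5.35 × ln(2.30667) = 5.35 × 0.83580 = 4.4715 W/m².

ΔF = 4.47 W/m²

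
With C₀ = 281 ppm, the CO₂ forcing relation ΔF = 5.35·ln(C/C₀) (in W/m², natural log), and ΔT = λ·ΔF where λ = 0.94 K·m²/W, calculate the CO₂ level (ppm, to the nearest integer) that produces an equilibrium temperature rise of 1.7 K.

C ≈ 394 ppm

Required forcing: ΔF = ΔT/λ = 1.7/0.94 = 1.8085 W/m².
Then ln(C/281) = ΔF/5.35 = 1.8085/5.35 = 0.33804.
So C = 281 × e^0.33804 = 281 × 1.40220 = 394.02 ppm.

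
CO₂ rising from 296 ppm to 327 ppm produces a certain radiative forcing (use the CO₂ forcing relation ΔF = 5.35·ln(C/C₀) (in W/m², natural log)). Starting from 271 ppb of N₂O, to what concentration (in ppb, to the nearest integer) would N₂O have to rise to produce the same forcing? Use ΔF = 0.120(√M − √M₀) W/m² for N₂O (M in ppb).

CO₂ forcing: 5.35 × ln(327/296) = 5.35 × 0.099601 = 0.53287 W/m².
Set 0.120(√M − √271) = 0.53287: √M = 0.53287/0.120 + √271 = 4.4406 + 16.4621 = 20.9027.
M = (20.9027)² = 436.92 ppb.

M ≈ 437 ppb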